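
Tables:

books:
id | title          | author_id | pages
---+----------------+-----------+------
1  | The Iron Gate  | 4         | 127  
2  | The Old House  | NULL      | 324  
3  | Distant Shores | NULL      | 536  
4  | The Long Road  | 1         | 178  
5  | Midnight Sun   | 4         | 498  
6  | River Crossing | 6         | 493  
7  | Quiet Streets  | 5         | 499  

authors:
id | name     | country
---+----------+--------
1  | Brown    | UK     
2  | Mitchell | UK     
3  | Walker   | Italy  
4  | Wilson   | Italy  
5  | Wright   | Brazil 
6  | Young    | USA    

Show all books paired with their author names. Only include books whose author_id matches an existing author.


INNER JOIN keeps only books rows whose author_id matches an id in authors. Walk through each book:
  - book 1 (The Iron Gate): author_id=4 -> matches Wilson
  - book 2 (The Old House): author_id=NULL, no match -> dropped
  - book 3 (Distant Shores): author_id=NULL, no match -> dropped
  - book 4 (The Long Road): author_id=1 -> matches Brown
  - book 5 (Midnight Sun): author_id=4 -> matches Wilson
  - book 6 (River Crossing): author_id=6 -> matches Young
  - book 7 (Quiet Streets): author_id=5 -> matches Wright
So 2 of 7 rows are dropped.

SQL:
SELECT a.title, b.name AS author
FROM books a
INNER JOIN authors b ON a.author_id = b.id

Result:
title          | author
---------------+-------
The Iron Gate  | Wilson
The Long Road  | Brown 
Midnight Sun   | Wilson
River Crossing | Young 
Quiet Streets  | Wright


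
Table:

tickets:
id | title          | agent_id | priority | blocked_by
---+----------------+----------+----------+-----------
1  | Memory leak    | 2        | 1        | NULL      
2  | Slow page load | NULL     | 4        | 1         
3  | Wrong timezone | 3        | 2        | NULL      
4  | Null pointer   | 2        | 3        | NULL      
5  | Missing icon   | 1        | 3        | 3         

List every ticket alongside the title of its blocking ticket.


This is a self-join: tickets is joined to a second copy of itself, matching each row's blocked_by to another row's id. Use LEFT JOIN so rows with blocked_by=NULL are kept.
  - ticket 1 (Memory leak): blocked_by=NULL -> NULL
  - ticket 2 (Slow page load): blocked_by=1 -> Memory leak
  - ticket 3 (Wrong timezone): blocked_by=NULL -> NULL
  - ticket 4 (Null pointer): blocked_by=NULL -> NULL
  - ticket 5 (Missing icon): blocked_by=3 -> Wrong timezone

SQL:
SELECT a.title AS item, b.title AS blocked_by
FROM tickets a
LEFT JOIN tickets b ON a.blocked_by = b.id

Result:
item           | blocked_by    
---------------+---------------
Memory leak    | NULL          
Slow page load | Memory leak   
Wrong timezone | NULL          
Null pointer   | NULL          
Missing icon   | Wrong timezone


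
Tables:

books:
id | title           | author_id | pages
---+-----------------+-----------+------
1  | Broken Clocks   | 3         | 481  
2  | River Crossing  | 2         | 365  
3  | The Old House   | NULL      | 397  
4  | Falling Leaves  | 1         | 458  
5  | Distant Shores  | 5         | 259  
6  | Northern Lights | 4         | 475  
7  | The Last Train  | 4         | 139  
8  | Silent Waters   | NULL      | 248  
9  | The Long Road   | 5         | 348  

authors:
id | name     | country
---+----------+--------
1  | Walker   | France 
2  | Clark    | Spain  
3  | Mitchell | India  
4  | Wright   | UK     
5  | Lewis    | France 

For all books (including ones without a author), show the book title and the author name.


LEFT JOIN keeps every row from books (the left table); where author_id has no match in authors, the author columns become NULL. Walk through each book:
  - book 1 (Broken Clocks): author_id=3 -> matches Mitchell
  - book 2 (River Crossing): author_id=2 -> matches Clark
  - book 3 (The Old House): author_id=NULL, no match -> kept with NULL
  - book 4 (Falling Leaves): author_id=1 -> matches Walker
  - book 5 (Distant Shores): author_id=5 -> matches Lewis
  - book 6 (Northern Lights): author_id=4 -> matches Wright
  - book 7 (The Last Train): author_id=4 -> matches Wright
  - book 8 (Silent Waters): author_id=NULL, no match -> kept with NULL
  - book 9 (The Long Road): author_id=5 -> matches Lewis
All 9 rows appear; 2 have NULL author.

SQL:
SELECT a.title, b.name AS author
FROM books a
LEFT JOIN authors b ON a.author_id = b.id

Result:
title           | author  
----------------+---------
Broken Clocks   | Mitchell
River Crossing  | Clark   
The Old House   | NULL    
Falling Leaves  | Walker  
Distant Shores  | Lewis   
Northern Lights | Wright  
The Last Train  | Wright  
Silent Waters   | NULL    
The Long Road   | Lewis   


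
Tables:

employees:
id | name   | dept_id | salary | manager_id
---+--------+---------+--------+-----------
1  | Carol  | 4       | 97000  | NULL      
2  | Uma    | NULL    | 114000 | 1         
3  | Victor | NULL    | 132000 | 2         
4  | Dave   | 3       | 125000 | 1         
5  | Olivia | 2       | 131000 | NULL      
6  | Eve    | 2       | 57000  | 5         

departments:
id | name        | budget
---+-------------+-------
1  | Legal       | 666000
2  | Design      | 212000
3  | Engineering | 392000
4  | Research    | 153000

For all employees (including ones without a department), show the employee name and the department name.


LEFT JOIN keeps every row from employees (the left table); where dept_id has no match in departments, the department columns become NULL. Walk through each employee:
  - employee 1 (Carol): dept_id=4 -> matches Research
  - employee 2 (Uma): dept_id=NULL, no match -> kept with NULL
  - employee 3 (Victor): dept_id=NULL, no match -> kept with NULL
  - employee 4 (Dave): dept_id=3 -> matches Engineering
  - employee 5 (Olivia): dept_id=2 -> matches Design
  - employee 6 (Eve): dept_id=2 -> matches Design
All 6 rows appear; 2 have NULL department.

SQL:
SELECT a.name, b.name AS department
FROM employees a
LEFT JOIN departments b ON a.dept_id = b.id

Result:
name   | department 
-------+------------
Carol  | Research   
Uma    | NULL       
Victor | NULL       
Dave   | Engineering
Olivia | Design     
Eve    | Design     


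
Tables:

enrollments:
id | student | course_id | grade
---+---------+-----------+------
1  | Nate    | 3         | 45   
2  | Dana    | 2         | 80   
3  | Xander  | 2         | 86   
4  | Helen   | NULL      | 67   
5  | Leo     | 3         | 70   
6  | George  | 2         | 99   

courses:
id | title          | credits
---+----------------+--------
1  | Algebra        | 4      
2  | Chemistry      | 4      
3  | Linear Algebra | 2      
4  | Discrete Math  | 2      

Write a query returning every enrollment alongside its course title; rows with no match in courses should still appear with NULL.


LEFT JOIN keeps every row from enrollments (the left table); where course_id has no match in courses, the course columns become NULL. Walk through each enrollment:
  - enrollment 1 (Nate): course_id=3 -> matches Linear Algebra
  - enrollment 2 (Dana): course_id=2 -> matches Chemistry
  - enrollment 3 (Xander): course_id=2 -> matches Chemistry
  - enrollment 4 (Helen): course_id=NULL, no match -> kept with NULL
  - enrollment 5 (Leo): course_id=3 -> matches Linear Algebra
  - enrollment 6 (George): course_id=2 -> matches Chemistry
All 6 rows appear; 1 has NULL course.

SQL:
SELECT a.student, b.title AS course
FROM enrollments a
LEFT JOIN courses b ON a.course_id = b.id

Result:
student | course        
--------+---------------
Nate    | Linear Algebra
Dana    | Chemistry     
Xander  | Chemistry     
Helen   | NULL          
Leo     | Linear Algebra
George  | Chemistry     


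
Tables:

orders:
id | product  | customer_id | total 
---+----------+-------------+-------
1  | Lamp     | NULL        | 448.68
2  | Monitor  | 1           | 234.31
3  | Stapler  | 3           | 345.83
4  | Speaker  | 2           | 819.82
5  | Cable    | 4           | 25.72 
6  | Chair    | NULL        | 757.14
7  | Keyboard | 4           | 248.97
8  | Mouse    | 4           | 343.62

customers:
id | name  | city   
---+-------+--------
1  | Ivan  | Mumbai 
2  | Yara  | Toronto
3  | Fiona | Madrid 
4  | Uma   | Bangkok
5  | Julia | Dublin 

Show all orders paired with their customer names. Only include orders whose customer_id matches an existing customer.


INNER JOIN keeps only orders rows whose customer_id matches an id in customers. Walk through each order:
  - order 1 (Lamp): customer_id=NULL, no match -> dropped
  - order 2 (Monitor): customer_id=1 -> matches Ivan
  - order 3 (Stapler): customer_id=3 -> matches Fiona
  - order 4 (Speaker): customer_id=2 -> matches Yara
  - order 5 (Cable): customer_id=4 -> matches Uma
  - order 6 (Chair): customer_id=NULL, no match -> dropped
  - order 7 (Keyboard): customer_id=4 -> matches Uma
  - order 8 (Mouse): customer_id=4 -> matches Uma
So 2 of 8 rows are dropped.

SQL:
SELECT a.product, b.name AS customer
FROM orders a
INNER JOIN customers b ON a.customer_id = b.id

Result:
product  | customer
---------+---------
Monitor  | Ivan    
Stapler  | Fiona   
Speaker  | Yara    
Cable    | Uma     
Keyboard | Uma     
Mouse    | Uma     


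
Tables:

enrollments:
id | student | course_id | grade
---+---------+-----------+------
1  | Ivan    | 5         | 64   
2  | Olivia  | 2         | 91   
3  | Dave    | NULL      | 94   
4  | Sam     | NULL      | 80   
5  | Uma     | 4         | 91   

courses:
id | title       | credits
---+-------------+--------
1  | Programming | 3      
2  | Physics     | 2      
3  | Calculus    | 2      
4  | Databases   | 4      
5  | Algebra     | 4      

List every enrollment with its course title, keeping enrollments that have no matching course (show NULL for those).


LEFT JOIN keeps every row from enrollments (the left table); where course_id has no match in courses, the course columns become NULL. Walk through each enrollment:
  - enrollment 1 (Ivan): course_id=5 -> matches Algebra
  - enrollment 2 (Olivia): course_id=2 -> matches Physics
  - enrollment 3 (Dave): course_id=NULL, no match -> kept with NULL
  - enrollment 4 (Sam): course_id=NULL, no match -> kept with NULL
  - enrollment 5 (Uma): course_id=4 -> matches Databases
All 5 rows appear; 2 have NULL course.

SQL:
SELECT a.student, b.title AS course
FROM enrollments a
LEFT JOIN courses b ON a.course_id = b.id

Result:
student | course   
--------+----------
Ivan    | Algebra  
Olivia  | Physics  
Dave    | NULL     
Sam     | NULL     
Uma     | Databases


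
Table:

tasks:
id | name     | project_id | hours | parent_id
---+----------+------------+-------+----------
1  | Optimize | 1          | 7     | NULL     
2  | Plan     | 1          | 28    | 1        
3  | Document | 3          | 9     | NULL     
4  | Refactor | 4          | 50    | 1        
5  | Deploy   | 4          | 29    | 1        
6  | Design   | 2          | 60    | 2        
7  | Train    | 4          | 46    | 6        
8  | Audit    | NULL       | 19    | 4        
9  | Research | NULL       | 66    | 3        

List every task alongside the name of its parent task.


This is a self-join: tasks is joined to a second copy of itself, matching each row's parent_id to another row's id. Use LEFT JOIN so rows with parent_id=NULL are kept.
  - task 1 (Optimize): parent_id=NULL -> NULL
  - task 2 (Plan): parent_id=1 -> Optimize
  - task 3 (Document): parent_id=NULL -> NULL
  - task 4 (Refactor): parent_id=1 -> Optimize
  - task 5 (Deploy): parent_id=1 -> Optimize
  - task 6 (Design): parent_id=2 -> Plan
  - task 7 (Train): parent_id=6 -> Design
  - task 8 (Audit): parent_id=4 -> Refactor
  - task 9 (Research): parent_id=3 -> Document

SQL:
SELECT a.name AS item, b.name AS parent
FROM tasks a
LEFT JOIN tasks b ON a.parent_id = b.id

Result:
item     | parent  
---------+---------
Optimize | NULL    
Plan     | Optimize
Document | NULL    
Refactor | Optimize
Deploy   | Optimize
Design   | Plan    
Train    | Design  
Audit    | Refactor
Research | Document


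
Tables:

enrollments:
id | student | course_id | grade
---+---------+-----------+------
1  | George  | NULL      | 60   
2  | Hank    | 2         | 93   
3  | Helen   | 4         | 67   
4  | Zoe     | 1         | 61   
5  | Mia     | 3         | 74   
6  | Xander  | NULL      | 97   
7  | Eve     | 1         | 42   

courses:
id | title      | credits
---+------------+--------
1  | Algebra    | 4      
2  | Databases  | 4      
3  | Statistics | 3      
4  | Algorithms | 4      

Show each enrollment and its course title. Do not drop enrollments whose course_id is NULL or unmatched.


LEFT JOIN keeps every row from enrollments (the left table); where course_id has no match in courses, the course columns become NULL. Walk through each enrollment:
  - enrollment 1 (George): course_id=NULL, no match -> kept with NULL
  - enrollment 2 (Hank): course_id=2 -> matches Databases
  - enrollment 3 (Helen): course_id=4 -> matches Algorithms
  - enrollment 4 (Zoe): course_id=1 -> matches Algebra
  - enrollment 5 (Mia): course_id=3 -> matches Statistics
  - enrollment 6 (Xander): course_id=NULL, no match -> kept with NULL
  - enrollment 7 (Eve): course_id=1 -> matches Algebra
All 7 rows appear; 2 have NULL course.

SQL:
SELECT a.student, b.title AS course
FROM enrollments a
LEFT JOIN courses b ON a.course_id = b.id

Result:
student | course    
--------+-----------
George  | NULL      
Hank    | Databases 
Helen   | Algorithms
Zoe     | Algebra   
Mia     | Statistics
Xander  | NULL      
Eve     | Algebra   


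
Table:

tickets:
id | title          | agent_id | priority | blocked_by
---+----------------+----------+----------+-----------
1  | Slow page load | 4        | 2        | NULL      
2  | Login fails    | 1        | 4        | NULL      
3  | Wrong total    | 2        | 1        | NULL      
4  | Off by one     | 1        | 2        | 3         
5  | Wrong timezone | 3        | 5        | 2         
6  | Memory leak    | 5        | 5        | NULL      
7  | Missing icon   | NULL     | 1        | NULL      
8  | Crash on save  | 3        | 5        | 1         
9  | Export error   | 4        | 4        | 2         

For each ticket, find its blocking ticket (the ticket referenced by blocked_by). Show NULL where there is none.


This is a self-join: tickets is joined to a second copy of itself, matching each row's blocked_by to another row's id. Use LEFT JOIN so rows with blocked_by=NULL are kept.
  - ticket 1 (Slow page load): blocked_by=NULL -> NULL
  - ticket 2 (Login fails): blocked_by=NULL -> NULL
  - ticket 3 (Wrong total): blocked_by=NULL -> NULL
  - ticket 4 (Off by one): blocked_by=3 -> Wrong total
  - ticket 5 (Wrong timezone): blocked_by=2 -> Login fails
  - ticket 6 (Memory leak): blocked_by=NULL -> NULL
  - ticket 7 (Missing icon): blocked_by=NULL -> NULL
  - ticket 8 (Crash on save): blocked_by=1 -> Slow page load
  - ticket 9 (Export error): blocked_by=2 -> Login fails

SQL:
SELECT a.title AS item, b.title AS blocked_by
FROM tickets a
LEFT JOIN tickets b ON a.blocked_by = b.id

Result:
item           | blocked_by    
---------------+---------------
Slow page load | NULL          
Login fails    | NULL          
Wrong total    | NULL          
Off by one     | Wrong total   
Wrong timezone | Login fails   
Memory leak    | NULL          
Missing icon   | NULL          
Crash on save  | Slow page load
Export error   | Login fails   


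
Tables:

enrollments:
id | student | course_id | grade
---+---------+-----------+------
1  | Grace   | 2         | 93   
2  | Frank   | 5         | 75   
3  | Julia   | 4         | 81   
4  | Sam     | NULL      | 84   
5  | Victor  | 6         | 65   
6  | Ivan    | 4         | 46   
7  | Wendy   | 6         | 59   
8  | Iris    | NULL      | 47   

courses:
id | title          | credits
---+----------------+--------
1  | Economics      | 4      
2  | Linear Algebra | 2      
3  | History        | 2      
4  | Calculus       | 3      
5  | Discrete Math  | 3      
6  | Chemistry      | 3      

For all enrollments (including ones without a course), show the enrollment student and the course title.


LEFT JOIN keeps every row from enrollments (the left table); where course_id has no match in courses, the course columns become NULL. Walk through each enrollment:
  - enrollment 1 (Grace): course_id=2 -> matches Linear Algebra
  - enrollment 2 (Frank): course_id=5 -> matches Discrete Math
  - enrollment 3 (Julia): course_id=4 -> matches Calculus
  - enrollment 4 (Sam): course_id=NULL, no match -> kept with NULL
  - enrollment 5 (Victor): course_id=6 -> matches Chemistry
  - enrollment 6 (Ivan): course_id=4 -> matches Calculus
  - enrollment 7 (Wendy): course_id=6 -> matches Chemistry
  - enrollment 8 (Iris): course_id=NULL, no match -> kept with NULL
All 8 rows appear; 2 have NULL course.

SQL:
SELECT a.student, b.title AS course
FROM enrollments a
LEFT JOIN courses b ON a.course_id = b.id

Result:
student | course        
--------+---------------
Grace   | Linear Algebra
Frank   | Discrete Math 
Julia   | Calculus      
Sam     | NULL          
Victor  | Chemistry     
Ivan    | Calculus      
Wendy   | Chemistry     
Iris    | NULL          


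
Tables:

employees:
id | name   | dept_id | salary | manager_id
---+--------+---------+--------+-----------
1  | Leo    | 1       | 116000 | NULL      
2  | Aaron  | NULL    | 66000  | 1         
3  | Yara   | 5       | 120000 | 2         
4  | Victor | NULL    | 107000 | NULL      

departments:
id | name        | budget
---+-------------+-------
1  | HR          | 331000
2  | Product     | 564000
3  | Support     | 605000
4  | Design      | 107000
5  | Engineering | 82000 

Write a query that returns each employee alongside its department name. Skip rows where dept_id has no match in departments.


INNER JOIN keeps only employees rows whose dept_id matches an id in departments. Walk through each employee:
  - employee 1 (Leo): dept_id=1 -> matches HR
  - employee 2 (Aaron): dept_id=NULL, no match -> dropped
  - employee 3 (Yara): dept_id=5 -> matches Engineering
  - employee 4 (Victor): dept_id=NULL, no match -> dropped
So 2 of 4 rows are dropped.

SQL:
SELECT a.name, b.name AS department
FROM employees a
INNER JOIN departments b ON a.dept_id = b.id

Result:
name | department 
-----+------------
Leo  | HR         
Yara | Engineering


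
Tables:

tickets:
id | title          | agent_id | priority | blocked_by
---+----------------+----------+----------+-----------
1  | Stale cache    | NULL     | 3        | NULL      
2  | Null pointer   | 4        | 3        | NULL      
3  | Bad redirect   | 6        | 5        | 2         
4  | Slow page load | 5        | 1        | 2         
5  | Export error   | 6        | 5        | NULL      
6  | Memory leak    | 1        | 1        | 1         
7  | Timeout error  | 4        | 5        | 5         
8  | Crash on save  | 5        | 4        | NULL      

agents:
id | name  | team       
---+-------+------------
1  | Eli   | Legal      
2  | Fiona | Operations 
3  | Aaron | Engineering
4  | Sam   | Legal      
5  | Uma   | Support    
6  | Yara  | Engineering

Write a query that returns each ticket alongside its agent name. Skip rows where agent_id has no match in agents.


INNER JOIN keeps only tickets rows whose agent_id matches an id in agents. Walk through each ticket:
  - ticket 1 (Stale cache): agent_id=NULL, no match -> dropped
  - ticket 2 (Null pointer): agent_id=4 -> matches Sam
  - ticket 3 (Bad redirect): agent_id=6 -> matches Yara
  - ticket 4 (Slow page load): agent_id=5 -> matches Uma
  - ticket 5 (Export error): agent_id=6 -> matches Yara
  - ticket 6 (Memory leak): agent_id=1 -> matches Eli
  - ticket 7 (Timeout error): agent_id=4 -> matches Sam
  - ticket 8 (Crash on save): agent_id=5 -> matches Uma
So 1 of 8 rows is dropped.

SQL:
SELECT a.title, b.name AS agent
FROM tickets a
INNER JOIN agents b ON a.agent_id = b.id

Result:
title          | agent
---------------+------
Null pointer   | Sam  
Bad redirect   | Yara 
Slow page load | Uma  
Export error   | Yara 
Memory leak    | Eli  
Timeout error  | Sam  
Crash on save  | Uma  


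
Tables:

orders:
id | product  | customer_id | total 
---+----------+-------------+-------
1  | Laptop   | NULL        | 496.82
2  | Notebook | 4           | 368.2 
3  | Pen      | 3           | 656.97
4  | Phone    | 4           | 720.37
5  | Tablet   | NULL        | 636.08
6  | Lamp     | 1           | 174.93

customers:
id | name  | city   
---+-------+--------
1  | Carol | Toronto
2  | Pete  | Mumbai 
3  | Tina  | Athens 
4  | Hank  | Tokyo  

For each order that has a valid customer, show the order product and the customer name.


INNER JOIN keeps only orders rows whose customer_id matches an id in customers. Walk through each order:
  - order 1 (Laptop): customer_id=NULL, no match -> dropped
  - order 2 (Notebook): customer_id=4 -> matches Hank
  - order 3 (Pen): customer_id=3 -> matches Tina
  - order 4 (Phone): customer_id=4 -> matches Hank
  - order 5 (Tablet): customer_id=NULL, no match -> dropped
  - order 6 (Lamp): customer_id=1 -> matches Carol
So 2 of 6 rows are dropped.

SQL:
SELECT a.product, b.name AS customer
FROM orders a
INNER JOIN customers b ON a.customer_id = b.id

Result:
product  | customer
---------+---------
Notebook | Hank    
Pen      | Tina    
Phone    | Hank    
Lamp     | Carol   


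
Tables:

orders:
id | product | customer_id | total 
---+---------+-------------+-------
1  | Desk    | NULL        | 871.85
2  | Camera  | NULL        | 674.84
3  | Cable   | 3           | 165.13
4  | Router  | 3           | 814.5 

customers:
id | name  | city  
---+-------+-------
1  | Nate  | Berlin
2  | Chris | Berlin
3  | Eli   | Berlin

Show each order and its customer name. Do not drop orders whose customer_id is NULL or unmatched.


LEFT JOIN keeps every row from orders (the left table); where customer_id has no match in customers, the customer columns become NULL. Walk through each order:
  - order 1 (Desk): customer_id=NULL, no match -> kept with NULL
  - order 2 (Camera): customer_id=NULL, no match -> kept with NULL
  - order 3 (Cable): customer_id=3 -> matches Eli
  - order 4 (Router): customer_id=3 -> matches Eli
All 4 rows appear; 2 have NULL customer.

SQL:
SELECT a.product, b.name AS customer
FROM orders a
LEFT JOIN customers b ON a.customer_id = b.id

Result:
product | customer
--------+---------
Desk    | NULL    
Camera  | NULL    
Cable   | Eli     
Router  | Eli     


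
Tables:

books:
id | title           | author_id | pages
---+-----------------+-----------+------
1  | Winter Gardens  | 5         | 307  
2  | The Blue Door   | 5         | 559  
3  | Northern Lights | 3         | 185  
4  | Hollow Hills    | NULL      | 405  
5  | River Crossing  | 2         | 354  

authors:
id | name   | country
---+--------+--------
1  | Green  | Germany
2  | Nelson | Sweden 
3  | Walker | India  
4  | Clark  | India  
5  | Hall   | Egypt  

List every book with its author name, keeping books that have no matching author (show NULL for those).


LEFT JOIN keeps every row from books (the left table); where author_id has no match in authors, the author columns become NULL. Walk through each book:
  - book 1 (Winter Gardens): author_id=5 -> matches Hall
  - book 2 (The Blue Door): author_id=5 -> matches Hall
  - book 3 (Northern Lights): author_id=3 -> matches Walker
  - book 4 (Hollow Hills): author_id=NULL, no match -> kept with NULL
  - book 5 (River Crossing): author_id=2 -> matches Nelson
All 5 rows appear; 1 has NULL author.

SQL:
SELECT a.title, b.name AS author
FROM books a
LEFT JOIN authors b ON a.author_id = b.id

Result:
title           | author
----------------+-------
Winter Gardens  | Hall  
The Blue Door   | Hall  
Northern Lights | Walker
Hollow Hills    | NULL  
River Crossing  | Nelson


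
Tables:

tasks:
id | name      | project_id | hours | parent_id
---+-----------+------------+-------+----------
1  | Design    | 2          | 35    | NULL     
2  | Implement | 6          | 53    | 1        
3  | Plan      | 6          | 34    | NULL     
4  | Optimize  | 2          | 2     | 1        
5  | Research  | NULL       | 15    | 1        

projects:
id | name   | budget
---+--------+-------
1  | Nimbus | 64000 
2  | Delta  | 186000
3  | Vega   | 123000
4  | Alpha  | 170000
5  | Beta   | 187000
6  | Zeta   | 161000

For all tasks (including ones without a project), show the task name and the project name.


LEFT JOIN keeps every row from tasks (the left table); where project_id has no match in projects, the project columns become NULL. Walk through each task:
  - task 1 (Design): project_id=2 -> matches Delta
  - task 2 (Implement): project_id=6 -> matches Zeta
  - task 3 (Plan): project_id=6 -> matches Zeta
  - task 4 (Optimize): project_id=2 -> matches Delta
  - task 5 (Research): project_id=NULL, no match -> kept with NULL
All 5 rows appear; 1 has NULL project.

SQL:
SELECT a.name, b.name AS project
FROM tasks a
LEFT JOIN projects b ON a.project_id = b.id

Result:
name      | project
----------+--------
Design    | Delta  
Implement | Zeta   
Plan      | Zeta   
Optimize  | Delta  
Research  | NULL   


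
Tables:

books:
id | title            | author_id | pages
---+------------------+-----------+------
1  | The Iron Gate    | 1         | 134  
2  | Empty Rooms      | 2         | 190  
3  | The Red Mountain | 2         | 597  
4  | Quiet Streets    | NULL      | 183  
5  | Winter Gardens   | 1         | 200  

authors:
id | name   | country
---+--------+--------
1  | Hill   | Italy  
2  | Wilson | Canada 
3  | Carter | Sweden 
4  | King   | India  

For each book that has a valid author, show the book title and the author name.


INNER JOIN keeps only books rows whose author_id matches an id in authors. Walk through each book:
  - book 1 (The Iron Gate): author_id=1 -> matches Hill
  - book 2 (Empty Rooms): author_id=2 -> matches Wilson
  - book 3 (The Red Mountain): author_id=2 -> matches Wilson
  - book 4 (Quiet Streets): author_id=NULL, no match -> dropped
  - book 5 (Winter Gardens): author_id=1 -> matches Hill
So 1 of 5 rows is dropped.

SQL:
SELECT a.title, b.name AS author
FROM books a
INNER JOIN authors b ON a.author_id = b.id

Result:
title            | author
-----------------+-------
The Iron Gate    | Hill  
Empty Rooms      | Wilson
The Red Mountain | Wilson
Winter Gardens   | Hill  


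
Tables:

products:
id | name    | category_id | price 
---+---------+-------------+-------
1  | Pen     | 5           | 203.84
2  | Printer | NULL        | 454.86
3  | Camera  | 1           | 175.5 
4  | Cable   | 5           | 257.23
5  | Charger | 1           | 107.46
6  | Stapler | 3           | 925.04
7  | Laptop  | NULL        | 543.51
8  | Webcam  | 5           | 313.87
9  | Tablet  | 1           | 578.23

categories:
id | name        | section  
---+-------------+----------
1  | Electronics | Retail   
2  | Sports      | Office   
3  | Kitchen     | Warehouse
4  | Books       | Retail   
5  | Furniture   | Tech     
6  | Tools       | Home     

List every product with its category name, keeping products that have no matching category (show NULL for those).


LEFT JOIN keeps every row from products (the left table); where category_id has no match in categories, the category columns become NULL. Walk through each product:
  - product 1 (Pen): category_id=5 -> matches Furniture
  - product 2 (Printer): category_id=NULL, no match -> kept with NULL
  - product 3 (Camera): category_id=1 -> matches Electronics
  - product 4 (Cable): category_id=5 -> matches Furniture
  - product 5 (Charger): category_id=1 -> matches Electronics
  - product 6 (Stapler): category_id=3 -> matches Kitchen
  - product 7 (Laptop): category_id=NULL, no match -> kept with NULL
  - product 8 (Webcam): category_id=5 -> matches Furniture
  - product 9 (Tablet): category_id=1 -> matches Electronics
All 9 rows appear; 2 have NULL category.

SQL:
SELECT a.name, b.name AS category
FROM products a
LEFT JOIN categories b ON a.category_id = b.id

Result:
name    | category   
--------+------------
Pen     | Furniture  
Printer | NULL       
Camera  | Electronics
Cable   | Furniture  
Charger | Electronics
Stapler | Kitchen    
Laptop  | NULL       
Webcam  | Furniture  
Tablet  | Electronics


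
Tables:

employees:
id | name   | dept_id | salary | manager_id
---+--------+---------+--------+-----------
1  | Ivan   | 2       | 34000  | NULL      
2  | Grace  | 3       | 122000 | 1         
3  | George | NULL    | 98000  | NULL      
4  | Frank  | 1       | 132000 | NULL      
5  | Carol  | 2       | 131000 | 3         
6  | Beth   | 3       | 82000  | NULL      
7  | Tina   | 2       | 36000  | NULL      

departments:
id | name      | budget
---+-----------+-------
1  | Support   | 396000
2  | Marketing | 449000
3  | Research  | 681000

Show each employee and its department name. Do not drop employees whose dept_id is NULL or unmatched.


LEFT JOIN keeps every row from employees (the left table); where dept_id has no match in departments, the department columns become NULL. Walk through each employee:
  - employee 1 (Ivan): dept_id=2 -> matches Marketing
  - employee 2 (Grace): dept_id=3 -> matches Research
  - employee 3 (George): dept_id=NULL, no match -> kept with NULL
  - employee 4 (Frank): dept_id=1 -> matches Support
  - employee 5 (Carol): dept_id=2 -> matches Marketing
  - employee 6 (Beth): dept_id=3 -> matches Research
  - employee 7 (Tina): dept_id=2 -> matches Marketing
All 7 rows appear; 1 has NULL department.

SQL:
SELECT a.name, b.name AS department
FROM employees a
LEFT JOIN departments b ON a.dept_id = b.id

Result:
name   | department
-------+-----------
Ivan   | Marketing 
Grace  | Research  
George | NULL      
Frank  | Support   
Carol  | Marketing 
Beth   | Research  
Tina   | Marketing 


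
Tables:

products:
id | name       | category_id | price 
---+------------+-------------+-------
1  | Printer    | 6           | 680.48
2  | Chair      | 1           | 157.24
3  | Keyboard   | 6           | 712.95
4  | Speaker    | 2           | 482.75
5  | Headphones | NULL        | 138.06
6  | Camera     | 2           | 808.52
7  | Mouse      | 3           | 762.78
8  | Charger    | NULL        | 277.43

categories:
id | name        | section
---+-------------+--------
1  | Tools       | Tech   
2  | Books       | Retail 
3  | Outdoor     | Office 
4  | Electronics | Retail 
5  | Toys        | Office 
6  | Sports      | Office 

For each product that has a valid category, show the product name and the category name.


INNER JOIN keeps only products rows whose category_id matches an id in categories. Walk through each product:
  - product 1 (Printer): category_id=6 -> matches Sports
  - product 2 (Chair): category_id=1 -> matches Tools
  - product 3 (Keyboard): category_id=6 -> matches Sports
  - product 4 (Speaker): category_id=2 -> matches Books
  - product 5 (Headphones): category_id=NULL, no match -> dropped
  - product 6 (Camera): category_id=2 -> matches Books
  - product 7 (Mouse): category_id=3 -> matches Outdoor
  - product 8 (Charger): category_id=NULL, no match -> dropped
So 2 of 8 rows are dropped.

SQL:
SELECT a.name, b.name AS category
FROM products a
INNER JOIN categories b ON a.category_id = b.id

Result:
name     | category
---------+---------
Printer  | Sports  
Chair    | Tools   
Keyboard | Sports  
Speaker  | Books   
Camera   | Books   
Mouse    | Outdoor 


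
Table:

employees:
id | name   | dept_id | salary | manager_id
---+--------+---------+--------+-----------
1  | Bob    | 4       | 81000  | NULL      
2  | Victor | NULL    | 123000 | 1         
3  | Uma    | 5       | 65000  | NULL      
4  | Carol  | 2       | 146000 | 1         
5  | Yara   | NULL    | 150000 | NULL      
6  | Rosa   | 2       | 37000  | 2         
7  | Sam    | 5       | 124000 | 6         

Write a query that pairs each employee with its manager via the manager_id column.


This is a self-join: employees is joined to a second copy of itself, matching each row's manager_id to another row's id. Use LEFT JOIN so rows with manager_id=NULL are kept.
  - employee 1 (Bob): manager_id=NULL -> NULL
  - employee 2 (Victor): manager_id=1 -> Bob
  - employee 3 (Uma): manager_id=NULL -> NULL
  - employee 4 (Carol): manager_id=1 -> Bob
  - employee 5 (Yara): manager_id=NULL -> NULL
  - employee 6 (Rosa): manager_id=2 -> Victor
  - employee 7 (Sam): manager_id=6 -> Rosa

SQL:
SELECT a.name AS item, b.name AS manager
FROM employees a
LEFT JOIN employees b ON a.manager_id = b.id

Result:
item   | manager
-------+--------
Bob    | NULL   
Victor | Bob    
Uma    | NULL   
Carol  | Bob    
Yara   | NULL   
Rosa   | Victor 
Sam    | Rosa   


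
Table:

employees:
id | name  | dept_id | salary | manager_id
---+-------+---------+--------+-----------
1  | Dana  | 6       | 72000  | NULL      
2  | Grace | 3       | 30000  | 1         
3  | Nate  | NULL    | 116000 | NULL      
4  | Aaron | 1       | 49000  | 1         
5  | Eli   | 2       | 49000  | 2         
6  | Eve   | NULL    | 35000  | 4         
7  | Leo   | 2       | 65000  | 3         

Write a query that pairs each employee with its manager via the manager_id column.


This is a self-join: employees is joined to a second copy of itself, matching each row's manager_id to another row's id. Use LEFT JOIN so rows with manager_id=NULL are kept.
  - employee 1 (Dana): manager_id=NULL -> NULL
  - employee 2 (Grace): manager_id=1 -> Dana
  - employee 3 (Nate): manager_id=NULL -> NULL
  - employee 4 (Aaron): manager_id=1 -> Dana
  - employee 5 (Eli): manager_id=2 -> Grace
  - employee 6 (Eve): manager_id=4 -> Aaron
  - employee 7 (Leo): manager_id=3 -> Nate

SQL:
SELECT a.name AS item, b.name AS manager
FROM employees a
LEFT JOIN employees b ON a.manager_id = b.id

Result:
item  | manager
------+--------
Dana  | NULL   
Grace | Dana   
Nate  | NULL   
Aaron | Dana   
Eli   | Grace  
Eve   | Aaron  
Leo   | Nate   


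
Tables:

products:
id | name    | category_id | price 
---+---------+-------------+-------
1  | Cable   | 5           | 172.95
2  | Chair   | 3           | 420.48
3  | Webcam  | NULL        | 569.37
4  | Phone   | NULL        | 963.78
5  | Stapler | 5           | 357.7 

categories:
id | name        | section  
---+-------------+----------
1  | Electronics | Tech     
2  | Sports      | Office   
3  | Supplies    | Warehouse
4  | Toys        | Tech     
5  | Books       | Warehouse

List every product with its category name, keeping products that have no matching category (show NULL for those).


LEFT JOIN keeps every row from products (the left table); where category_id has no match in categories, the category columns become NULL. Walk through each product:
  - product 1 (Cable): category_id=5 -> matches Books
  - product 2 (Chair): category_id=3 -> matches Supplies
  - product 3 (Webcam): category_id=NULL, no match -> kept with NULL
  - product 4 (Phone): category_id=NULL, no match -> kept with NULL
  - product 5 (Stapler): category_id=5 -> matches Books
All 5 rows appear; 2 have NULL category.

SQL:
SELECT a.name, b.name AS category
FROM products a
LEFT JOIN categories b ON a.category_id = b.id

Result:
name    | category
--------+---------
Cable   | Books   
Chair   | Supplies
Webcam  | NULL    
Phone   | NULL    
Stapler | Books   


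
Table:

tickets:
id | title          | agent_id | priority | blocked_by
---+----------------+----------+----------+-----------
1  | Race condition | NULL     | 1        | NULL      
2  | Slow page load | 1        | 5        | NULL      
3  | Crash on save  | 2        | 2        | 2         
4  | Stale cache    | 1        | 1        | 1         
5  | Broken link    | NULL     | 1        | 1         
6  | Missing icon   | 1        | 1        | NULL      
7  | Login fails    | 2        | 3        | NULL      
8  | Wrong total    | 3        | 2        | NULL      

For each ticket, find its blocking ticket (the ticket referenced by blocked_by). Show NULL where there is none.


This is a self-join: tickets is joined to a second copy of itself, matching each row's blocked_by to another row's id. Use LEFT JOIN so rows with blocked_by=NULL are kept.
  - ticket 1 (Race condition): blocked_by=NULL -> NULL
  - ticket 2 (Slow page load): blocked_by=NULL -> NULL
  - ticket 3 (Crash on save): blocked_by=2 -> Slow page load
  - ticket 4 (Stale cache): blocked_by=1 -> Race condition
  - ticket 5 (Broken link): blocked_by=1 -> Race condition
  - ticket 6 (Missing icon): blocked_by=NULL -> NULL
  - ticket 7 (Login fails): blocked_by=NULL -> NULL
  - ticket 8 (Wrong total): blocked_by=NULL -> NULL

SQL:
SELECT a.title AS item, b.title AS blocked_by
FROM tickets a
LEFT JOIN tickets b ON a.blocked_by = b.id

Result:
item           | blocked_by    
---------------+---------------
Race condition | NULL          
Slow page load | NULL          
Crash on save  | Slow page load
Stale cache    | Race condition
Broken link    | Race condition
Missing icon   | NULL          
Login fails    | NULL          
Wrong total    | NULL          


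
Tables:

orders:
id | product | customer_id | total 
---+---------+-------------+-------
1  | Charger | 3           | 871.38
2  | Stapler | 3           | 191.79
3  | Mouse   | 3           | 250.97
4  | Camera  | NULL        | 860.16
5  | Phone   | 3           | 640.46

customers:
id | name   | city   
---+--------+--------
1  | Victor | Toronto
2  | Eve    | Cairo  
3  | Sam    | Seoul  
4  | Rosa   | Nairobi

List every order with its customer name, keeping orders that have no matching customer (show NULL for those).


LEFT JOIN keeps every row from orders (the left table); where customer_id has no match in customers, the customer columns become NULL. Walk through each order:
  - order 1 (Charger): customer_id=3 -> matches Sam
  - order 2 (Stapler): customer_id=3 -> matches Sam
  - order 3 (Mouse): customer_id=3 -> matches Sam
  - order 4 (Camera): customer_id=NULL, no match -> kept with NULL
  - order 5 (Phone): customer_id=3 -> matches Sam
All 5 rows appear; 1 has NULL customer.

SQL:
SELECT a.product, b.name AS customer
FROM orders a
LEFT JOIN customers b ON a.customer_id = b.id

Result:
product | customer
--------+---------
Charger | Sam     
Stapler | Sam     
Mouse   | Sam     
Camera  | NULL    
Phone   | Sam     


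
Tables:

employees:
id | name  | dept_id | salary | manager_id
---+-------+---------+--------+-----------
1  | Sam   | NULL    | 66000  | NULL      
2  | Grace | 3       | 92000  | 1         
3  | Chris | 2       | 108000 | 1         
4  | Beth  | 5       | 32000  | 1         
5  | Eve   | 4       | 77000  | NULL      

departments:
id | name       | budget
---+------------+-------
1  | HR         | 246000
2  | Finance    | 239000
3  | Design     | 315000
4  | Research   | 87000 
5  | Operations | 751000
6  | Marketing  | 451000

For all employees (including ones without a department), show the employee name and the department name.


LEFT JOIN keeps every row from employees (the left table); where dept_id has no match in departments, the department columns become NULL. Walk through each employee:
  - employee 1 (Sam): dept_id=NULL, no match -> kept with NULL
  - employee 2 (Grace): dept_id=3 -> matches Design
  - employee 3 (Chris): dept_id=2 -> matches Finance
  - employee 4 (Beth): dept_id=5 -> matches Operations
  - employee 5 (Eve): dept_id=4 -> matches Research
All 5 rows appear; 1 has NULL department.

SQL:
SELECT a.name, b.name AS department
FROM employees a
LEFT JOIN departments b ON a.dept_id = b.id

Result:
name  | department
------+-----------
Sam   | NULL      
Grace | Design    
Chris | Finance   
Beth  | Operations
Eve   | Research  


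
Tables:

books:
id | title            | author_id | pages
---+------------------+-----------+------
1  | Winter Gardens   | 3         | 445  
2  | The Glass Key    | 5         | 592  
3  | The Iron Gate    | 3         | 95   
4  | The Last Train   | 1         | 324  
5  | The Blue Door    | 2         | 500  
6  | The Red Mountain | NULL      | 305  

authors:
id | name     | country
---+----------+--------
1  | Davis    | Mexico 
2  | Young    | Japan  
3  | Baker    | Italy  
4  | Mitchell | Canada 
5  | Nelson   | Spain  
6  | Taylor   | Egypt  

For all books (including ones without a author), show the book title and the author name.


LEFT JOIN keeps every row from books (the left table); where author_id has no match in authors, the author columns become NULL. Walk through each book:
  - book 1 (Winter Gardens): author_id=3 -> matches Baker
  - book 2 (The Glass Key): author_id=5 -> matches Nelson
  - book 3 (The Iron Gate): author_id=3 -> matches Baker
  - book 4 (The Last Train): author_id=1 -> matches Davis
  - book 5 (The Blue Door): author_id=2 -> matches Young
  - book 6 (The Red Mountain): author_id=NULL, no match -> kept with NULL
All 6 rows appear; 1 has NULL author.

SQL:
SELECT a.title, b.name AS author
FROM books a
LEFT JOIN authors b ON a.author_id = b.id

Result:
title            | author
-----------------+-------
Winter Gardens   | Baker 
The Glass Key    | Nelson
The Iron Gate    | Baker 
The Last Train   | Davis 
The Blue Door    | Young 
The Red Mountain | NULL  
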